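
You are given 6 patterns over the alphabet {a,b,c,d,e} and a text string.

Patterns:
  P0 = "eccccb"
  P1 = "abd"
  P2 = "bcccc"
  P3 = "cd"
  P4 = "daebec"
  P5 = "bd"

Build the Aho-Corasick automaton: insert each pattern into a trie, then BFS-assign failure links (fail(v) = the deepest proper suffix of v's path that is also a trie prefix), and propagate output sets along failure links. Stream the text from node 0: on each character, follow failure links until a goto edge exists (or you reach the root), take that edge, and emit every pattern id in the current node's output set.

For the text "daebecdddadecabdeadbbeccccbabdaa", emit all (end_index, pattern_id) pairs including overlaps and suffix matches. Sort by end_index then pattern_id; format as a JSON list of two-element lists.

Construct AC machine:
Trie nodes:
  n0 'ε': a→7 b→10 c→15 d→17 e→1
  n1 'e': c→2
  n2 'ec': c→3
  n3 'ecc': c→4
  n4 'eccc': c→5
  n5 'ecccc': b→6
  n6 'eccccb': ·  [P0 ends]
  n7 'a': b→8
  n8 'ab': d→9
  n9 'abd': ·  [P1 ends]
  n10 'b': c→11 d→23
  n11 'bc': c→12
  n12 'bcc': c→13
  n13 'bccc': c→14
  n14 'bcccc': ·  [P2 ends]
  n15 'c': d→16
  n16 'cd': ·  [P3 ends]
  n17 'd': a→18
  n18 'da': e→19
  n19 'dae': b→20
  n20 'daeb': e→21
  n21 'daebe': c→22
  n22 'daebec': ·  [P4 ends]
  n23 'bd': ·  [P5 ends]

Failure links (BFS by depth):
  n1('e'): parent n0 fail=0; on 'e' 0 → fail=0;  out ∅∪∅=∅
  n7('a'): parent n0 fail=0; on 'a' 0 → fail=0;  out ∅∪∅=∅
  n10('b'): parent n0 fail=0; on 'b' 0 → fail=0;  out ∅∪∅=∅
  n15('c'): parent n0 fail=0; on 'c' 0 → fail=0;  out ∅∪∅=∅
  n17('d'): parent n0 fail=0; on 'd' 0 → fail=0;  out ∅∪∅=∅
  n2('ec'): parent n1 fail=0; on 'c' 0 → fail=15;  out ∅∪∅=∅
  n8('ab'): parent n7 fail=0; on 'b' 0 → fail=10;  out ∅∪∅=∅
  n11('bc'): parent n10 fail=0; on 'c' 0 → fail=15;  out ∅∪∅=∅
  n16('cd'): parent n15 fail=0; on 'd' 0 → fail=17;  out {3}∪∅={3}
  n18('da'): parent n17 fail=0; on 'a' 0 → fail=7;  out ∅∪∅=∅
  n23('bd'): parent n10 fail=0; on 'd' 0 → fail=17;  out {5}∪∅={5}
  n3('ecc'): parent n2 fail=15; on 'c' 15→0 → fail=15;  out ∅∪∅=∅
  n9('abd'): parent n8 fail=10; on 'd' 10 → fail=23;  out {1}∪{5}={1,5}
  n12('bcc'): parent n11 fail=15; on 'c' 15→0 → fail=15;  out ∅∪∅=∅
  n19('dae'): parent n18 fail=7; on 'e' 7→0 → fail=1;  out ∅∪∅=∅
  n4('eccc'): parent n3 fail=15; on 'c' 15→0 → fail=15;  out ∅∪∅=∅
  n13('bccc'): parent n12 fail=15; on 'c' 15→0 → fail=15;  out ∅∪∅=∅
  n20('daeb'): parent n19 fail=1; on 'b' 1→0 → fail=10;  out ∅∪∅=∅
  n5('ecccc'): parent n4 fail=15; on 'c' 15→0 → fail=15;  out ∅∪∅=∅
  n14('bcccc'): parent n13 fail=15; on 'c' 15→0 → fail=15;  out {2}∪∅={2}
  n21('daebe'): parent n20 fail=10; on 'e' 10→0 → fail=1;  out ∅∪∅=∅
  n6('eccccb'): parent n5 fail=15; on 'b' 15→0 → fail=10;  out {0}∪∅={0}
  n22('daebec'): parent n21 fail=1; on 'c' 1 → fail=2;  out {4}∪∅={4}

Scan:
i=0 'd': node 0→17
i=1 'a': node 17→18
i=2 'e': node 18→19
i=3 'b': node 19→20
i=4 'e': node 20→21
i=5 'c': node 21→22  emit P4@[0:5]
i=6 'd': node 22→16 ·f  emit P3@[5:6]
i=7 'd': node 16→17 ·f
i=8 'd': node 17→17 ·f
i=9 'a': node 17→18
i=10 'd': node 18→17 ·f
i=11 'e': node 17→1 ·f
i=12 'c': node 1→2
i=13 'a': node 2→7 ·f
i=14 'b': node 7→8
i=15 'd': node 8→9  emit P1@[13:15],P5@[14:15]
i=16 'e': node 9→1 ·f
i=17 'a': node 1→7 ·f
i=18 'd': node 7→17 ·f
i=19 'b': node 17→10 ·f
i=20 'b': node 10→10 ·f
i=21 'e': node 10→1 ·f
i=22 'c': node 1→2
i=23 'c': node 2→3
i=24 'c': node 3→4
i=25 'c': node 4→5
i=26 'b': node 5→6  emit P0@[21:26]
i=27 'a': node 6→7 ·f
i=28 'b': node 7→8
i=29 'd': node 8→9  emit P1@[27:29],P5@[28:29]
i=30 'a': node 9→18 ·f
i=31 'a': node 18→7 ·f

Result: [[5,4],[6,3],[15,1],[15,5],[26,0],[29,1],[29,5]]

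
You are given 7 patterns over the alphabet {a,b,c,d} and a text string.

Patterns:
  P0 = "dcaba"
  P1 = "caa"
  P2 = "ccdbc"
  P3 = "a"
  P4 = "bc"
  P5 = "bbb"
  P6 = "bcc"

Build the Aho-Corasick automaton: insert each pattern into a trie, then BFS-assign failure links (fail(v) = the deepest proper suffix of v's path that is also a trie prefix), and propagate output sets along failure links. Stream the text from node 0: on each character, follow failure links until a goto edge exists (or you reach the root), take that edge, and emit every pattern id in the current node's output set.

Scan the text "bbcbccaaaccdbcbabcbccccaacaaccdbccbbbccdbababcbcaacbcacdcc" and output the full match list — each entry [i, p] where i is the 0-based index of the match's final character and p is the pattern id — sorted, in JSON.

Construct AC machine:
Trie (insert patterns):
  n0 'ε': a→13 b→14 c→6 d→1
  n1 'd': c→2
  n2 'dc': a→3
  n3 'dca': b→4
  n4 'dcab': a→5
  n5 'dcaba': ·  [P0 ends]
  n6 'c': a→7 c→9
  n7 'ca': a→8
  n8 'caa': ·  [P1 ends]
  n9 'cc': d→10
  n10 'ccd': b→11
  n11 'ccdb': c→12
  n12 'ccdbc': ·  [P2 ends]
  n13 'a': ·  [P3 ends]
  n14 'b': b→16 c→15
  n15 'bc': c→18  [P4 ends]
  n16 'bb': b→17
  n17 'bbb': ·  [P5 ends]
  n18 'bcc': ·  [P6 ends]

BFS fail/out derivation:
  fail(1) 'd': from fail(0)=0 chase 'd': 0 ⇒ 0;  out=∅∪out(0)=∅
  fail(6) 'c': from fail(0)=0 chase 'c': 0 ⇒ 0;  out=∅∪out(0)=∅
  fail(13) 'a': from fail(0)=0 chase 'a': 0 ⇒ 0;  out={3}∪out(0)={3}
  fail(14) 'b': from fail(0)=0 chase 'b': 0 ⇒ 0;  out=∅∪out(0)=∅
  fail(2) 'dc': from fail(1)=0 chase 'c': 0 ⇒ 6;  out=∅∪out(6)=∅
  fail(7) 'ca': from fail(6)=0 chase 'a': 0 ⇒ 13;  out=∅∪out(13)={3}
  fail(9) 'cc': from fail(6)=0 chase 'c': 0 ⇒ 6;  out=∅∪out(6)=∅
  fail(15) 'bc': from fail(14)=0 chase 'c': 0 ⇒ 6;  out={4}∪out(6)={4}
  fail(16) 'bb': from fail(14)=0 chase 'b': 0 ⇒ 14;  out=∅∪out(14)=∅
  fail(3) 'dca': from fail(2)=6 chase 'a': 6 ⇒ 7;  out=∅∪out(7)={3}
  fail(8) 'caa': from fail(7)=13 chase 'a': 13→0 ⇒ 13;  out={1}∪out(13)={1,3}
  fail(10) 'ccd': from fail(9)=6 chase 'd': 6→0 ⇒ 1;  out=∅∪out(1)=∅
  fail(17) 'bbb': from fail(16)=14 chase 'b': 14 ⇒ 16;  out={5}∪out(16)={5}
  fail(18) 'bcc': from fail(15)=6 chase 'c': 6 ⇒ 9;  out={6}∪out(9)={6}
  fail(4) 'dcab': from fail(3)=7 chase 'b': 7→13→0 ⇒ 14;  out=∅∪out(14)=∅
  fail(11) 'ccdb': from fail(10)=1 chase 'b': 1→0 ⇒ 14;  out=∅∪out(14)=∅
  fail(5) 'dcaba': from fail(4)=14 chase 'a': 14→0 ⇒ 13;  out={0}∪out(13)={0,3}
  fail(12) 'ccdbc': from fail(11)=14 chase 'c': 14 ⇒ 15;  out={2}∪out(15)={2,4}

Text stream:
i=0 'b': node 0→14
i=1 'b': node 14→16
i=2 'c': node 16→15 ·f  emit P4@[1:2]
i=3 'b': node 15→14 ·f
i=4 'c': node 14→15  emit P4@[3:4]
i=5 'c': node 15→18  emit P6@[3:5]
i=6 'a': node 18→7 ·f  emit P3@[6:6]
i=7 'a': node 7→8  emit P1@[5:7],P3@[7:7]
i=8 'a': node 8→13 ·f  emit P3@[8:8]
i=9 'c': node 13→6 ·f
i=10 'c': node 6→9
i=11 'd': node 9→10
i=12 'b': node 10→11
i=13 'c': node 11→12  emit P2@[9:13],P4@[12:13]
i=14 'b': node 12→14 ·f
i=15 'a': node 14→13 ·f  emit P3@[15:15]
i=16 'b': node 13→14 ·f
i=17 'c': node 14→15  emit P4@[16:17]
i=18 'b': node 15→14 ·f
i=19 'c': node 14→15  emit P4@[18:19]
i=20 'c': node 15→18  emit P6@[18:20]
i=21 'c': node 18→9 ·f
i=22 'c': node 9→9 ·f
i=23 'a': node 9→7 ·f  emit P3@[23:23]
i=24 'a': node 7→8  emit P1@[22:24],P3@[24:24]
i=25 'c': node 8→6 ·f
i=26 'a': node 6→7  emit P3@[26:26]
i=27 'a': node 7→8  emit P1@[25:27],P3@[27:27]
i=28 'c': node 8→6 ·f
i=29 'c': node 6→9
i=30 'd': node 9→10
i=31 'b': node 10→11
i=32 'c': node 11→12  emit P2@[28:32],P4@[31:32]
i=33 'c': node 12→18 ·f  emit P6@[31:33]
i=34 'b': node 18→14 ·f
i=35 'b': node 14→16
i=36 'b': node 16→17  emit P5@[34:36]
i=37 'c': node 17→15 ·f  emit P4@[36:37]
i=38 'c': node 15→18  emit P6@[36:38]
i=39 'd': node 18→10 ·f
i=40 'b': node 10→11
i=41 'a': node 11→13 ·f  emit P3@[41:41]
i=42 'b': node 13→14 ·f
i=43 'a': node 14→13 ·f  emit P3@[43:43]
i=44 'b': node 13→14 ·f
i=45 'c': node 14→15  emit P4@[44:45]
i=46 'b': node 15→14 ·f
i=47 'c': node 14→15  emit P4@[46:47]
i=48 'a': node 15→7 ·f  emit P3@[48:48]
i=49 'a': node 7→8  emit P1@[47:49],P3@[49:49]
i=50 'c': node 8→6 ·f
i=51 'b': node 6→14 ·f
i=52 'c': node 14→15  emit P4@[51:52]
i=53 'a': node 15→7 ·f  emit P3@[53:53]
i=54 'c': node 7→6 ·f
i=55 'd': node 6→1 ·f
i=56 'c': node 1→2
i=57 'c': node 2→9 ·f

Result: [[2,4],[4,4],[5,6],[6,3],[7,1],[7,3],[8,3],[13,2],[13,4],[15,3],[17,4],[19,4],[20,6],[23,3],[24,1],[24,3],[26,3],[27,1],[27,3],[32,2],[32,4],[33,6],[36,5],[37,4],[38,6],[41,3],[43,3],[45,4],[47,4],[48,3],[49,1],[49,3],[52,4],[53,3]]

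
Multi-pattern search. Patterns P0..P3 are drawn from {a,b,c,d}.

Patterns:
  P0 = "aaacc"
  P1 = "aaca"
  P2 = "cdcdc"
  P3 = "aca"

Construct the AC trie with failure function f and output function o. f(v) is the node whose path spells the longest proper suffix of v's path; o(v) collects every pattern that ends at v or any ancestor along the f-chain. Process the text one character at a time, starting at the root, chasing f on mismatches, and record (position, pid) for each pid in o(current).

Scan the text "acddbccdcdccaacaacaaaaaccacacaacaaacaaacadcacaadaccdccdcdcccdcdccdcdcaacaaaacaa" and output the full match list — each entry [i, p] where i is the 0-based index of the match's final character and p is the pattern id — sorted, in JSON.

Build automaton:
Trie (insert patterns):
  n0 'ε': a→1 c→8
  n1 'a': a→2 c→13
  n2 'aa': a→3 c→6
  n3 'aaa': c→4
  n4 'aaac': c→5
  n5 'aaacc': ·  ←P0
  n6 'aac': a→7
  n7 'aaca': ·  ←P1
  n8 'c': d→9
  n9 'cd': c→10
  n10 'cdc': d→11
  n11 'cdcd': c→12
  n12 'cdcdc': ·  ←P2
  n13 'ac': a→14
  n14 'aca': ·  ←P3

BFS fail/out derivation:
  n1('a'): parent n0 fail=0; on 'a' 0 → fail=0;  out ∅∪∅=∅
  n8('c'): parent n0 fail=0; on 'c' 0 → fail=0;  out ∅∪∅=∅
  n2('aa'): parent n1 fail=0; on 'a' 0 → fail=1;  out ∅∪∅=∅
  n9('cd'): parent n8 fail=0; on 'd' 0 → fail=0;  out ∅∪∅=∅
  n13('ac'): parent n1 fail=0; on 'c' 0 → fail=8;  out ∅∪∅=∅
  n3('aaa'): parent n2 fail=1; on 'a' 1 → fail=2;  out ∅∪∅=∅
  n6('aac'): parent n2 fail=1; on 'c' 1 → fail=13;  out ∅∪∅=∅
  n10('cdc'): parent n9 fail=0; on 'c' 0 → fail=8;  out ∅∪∅=∅
  n14('aca'): parent n13 fail=8; on 'a' 8→0 → fail=1;  out {3}∪∅={3}
  n4('aaac'): parent n3 fail=2; on 'c' 2 → fail=6;  out ∅∪∅=∅
  n7('aaca'): parent n6 fail=13; on 'a' 13 → fail=14;  out {1}∪{3}={1,3}
  n11('cdcd'): parent n10 fail=8; on 'd' 8 → fail=9;  out ∅∪∅=∅
  n5('aaacc'): parent n4 fail=6; on 'c' 6→13→8→0 → fail=8;  out {0}∪∅={0}
  n12('cdcdc'): parent n11 fail=9; on 'c' 9 → fail=10;  out {2}∪∅={2}

Scan:
i=0 'a': node 0→1
i=1 'c': node 1→13
i=2 'd': node 13→9 (via fail)
i=3 'd': node 9→0 (via fail)
i=4 'b': node 0→0
i=5 'c': node 0→8
i=6 'c': node 8→8 (via fail)
i=7 'd': node 8→9
i=8 'c': node 9→10
i=9 'd': node 10→11
i=10 'c': node 11→12  → match P2@[6:10]
i=11 'c': node 12→8 (via fail)
i=12 'a': node 8→1 (via fail)
i=13 'a': node 1→2
i=14 'c': node 2→6
i=15 'a': node 6→7  → match P1@[12:15],P3@[13:15]
i=16 'a': node 7→2 (via fail)
i=17 'c': node 2→6
i=18 'a': node 6→7  → match P1@[15:18],P3@[16:18]
i=19 'a': node 7→2 (via fail)
i=20 'a': node 2→3
i=21 'a': node 3→3 (via fail)
i=22 'a': node 3→3 (via fail)
i=23 'c': node 3→4
i=24 'c': node 4→5  → match P0@[20:24]
i=25 'a': node 5→1 (via fail)
i=26 'c': node 1→13
i=27 'a': node 13→14  → match P3@[25:27]
i=28 'c': node 14→13 (via fail)
i=29 'a': node 13→14  → match P3@[27:29]
i=30 'a': node 14→2 (via fail)
i=31 'c': node 2→6
i=32 'a': node 6→7  → match P1@[29:32],P3@[30:32]
i=33 'a': node 7→2 (via fail)
i=34 'a': node 2→3
i=35 'c': node 3→4
i=36 'a': node 4→7 (via fail)  → match P1@[33:36],P3@[34:36]
i=37 'a': node 7→2 (via fail)
i=38 'a': node 2→3
i=39 'c': node 3→4
i=40 'a': node 4→7 (via fail)  → match P1@[37:40],P3@[38:40]
i=41 'd': node 7→0 (via fail)
i=42 'c': node 0→8
i=43 'a': node 8→1 (via fail)
i=44 'c': node 1→13
i=45 'a': node 13→14  → match P3@[43:45]
i=46 'a': node 14→2 (via fail)
i=47 'd': node 2→0 (via fail)
i=48 'a': node 0→1
i=49 'c': node 1→13
i=50 'c': node 13→8 (via fail)
i=51 'd': node 8→9
i=52 'c': node 9→10
i=53 'c': node 10→8 (via fail)
i=54 'd': node 8→9
i=55 'c': node 9→10
i=56 'd': node 10→11
i=57 'c': node 11→12  → match P2@[53:57]
i=58 'c': node 12→8 (via fail)
i=59 'c': node 8→8 (via fail)
i=60 'd': node 8→9
i=61 'c': node 9→10
i=62 'd': node 10→11
i=63 'c': node 11→12  → match P2@[59:63]
i=64 'c': node 12→8 (via fail)
i=65 'd': node 8→9
i=66 'c': node 9→10
i=67 'd': node 10→11
i=68 'c': node 11→12  → match P2@[64:68]
i=69 'a': node 12→1 (via fail)
i=70 'a': node 1→2
i=71 'c': node 2→6
i=72 'a': node 6→7  → match P1@[69:72],P3@[70:72]
i=73 'a': node 7→2 (via fail)
i=74 'a': node 2→3
i=75 'a': node 3→3 (via fail)
i=76 'c': node 3→4
i=77 'a': node 4→7 (via fail)  → match P1@[74:77],P3@[75:77]
i=78 'a': node 7→2 (via fail)

Result: [[10,2],[15,1],[15,3],[18,1],[18,3],[24,0],[27,3],[29,3],[32,1],[32,3],[36,1],[36,3],[40,1],[40,3],[45,3],[57,2],[63,2],[68,2],[72,1],[72,3],[77,1],[77,3]]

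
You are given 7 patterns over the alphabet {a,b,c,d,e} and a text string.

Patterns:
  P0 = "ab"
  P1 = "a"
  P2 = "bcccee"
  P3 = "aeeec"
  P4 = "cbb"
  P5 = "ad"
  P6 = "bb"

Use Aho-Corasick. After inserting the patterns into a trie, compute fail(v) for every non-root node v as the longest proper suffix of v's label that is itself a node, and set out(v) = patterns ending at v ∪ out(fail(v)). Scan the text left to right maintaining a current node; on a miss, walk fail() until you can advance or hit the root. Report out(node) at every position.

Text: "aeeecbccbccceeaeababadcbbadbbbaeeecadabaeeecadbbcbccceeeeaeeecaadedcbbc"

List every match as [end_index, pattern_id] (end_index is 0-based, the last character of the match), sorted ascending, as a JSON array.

Construct AC machine:
Trie nodes:
  0='ε' goto a→1 b→3 c→13
  1='a' goto b→2 d→16 e→9  [P1 ends]
  2='ab' goto ·  [P0 ends]
  3='b' goto b→17 c→4
  4='bc' goto c→5
  5='bcc' goto c→6
  6='bccc' goto e→7
  7='bccce' goto e→8
  8='bcccee' goto ·  [P2 ends]
  9='ae' goto e→10
  10='aee' goto e→11
  11='aeee' goto c→12
  12='aeeec' goto ·  [P3 ends]
  13='c' goto b→14
  14='cb' goto b→15
  15='cbb' goto ·  [P4 ends]
  16='ad' goto ·  [P5 ends]
  17='bb' goto ·  [P6 ends]

Failure links (BFS by depth):
  n1('a'): parent n0 fail=0; on 'a' 0 → fail=0;  out {1}∪∅={1}
  n3('b'): parent n0 fail=0; on 'b' 0 → fail=0;  out ∅∪∅=∅
  n13('c'): parent n0 fail=0; on 'c' 0 → fail=0;  out ∅∪∅=∅
  n2('ab'): parent n1 fail=0; on 'b' 0 → fail=3;  out {0}∪∅={0}
  n4('bc'): parent n3 fail=0; on 'c' 0 → fail=13;  out ∅∪∅=∅
  n9('ae'): parent n1 fail=0; on 'e' 0 → fail=0;  out ∅∪∅=∅
  n14('cb'): parent n13 fail=0; on 'b' 0 → fail=3;  out ∅∪∅=∅
  n16('ad'): parent n1 fail=0; on 'd' 0 → fail=0;  out {5}∪∅={5}
  n17('bb'): parent n3 fail=0; on 'b' 0 → fail=3;  out {6}∪∅={6}
  n5('bcc'): parent n4 fail=13; on 'c' 13→0 → fail=13;  out ∅∪∅=∅
  n10('aee'): parent n9 fail=0; on 'e' 0 → fail=0;  out ∅∪∅=∅
  n15('cbb'): parent n14 fail=3; on 'b' 3 → fail=17;  out {4}∪{6}={4,6}
  n6('bccc'): parent n5 fail=13; on 'c' 13→0 → fail=13;  out ∅∪∅=∅
  n11('aeee'): parent n10 fail=0; on 'e' 0 → fail=0;  out ∅∪∅=∅
  n7('bccce'): parent n6 fail=13; on 'e' 13→0 → fail=0;  out ∅∪∅=∅
  n12('aeeec'): parent n11 fail=0; on 'c' 0 → fail=13;  out {3}∪∅={3}
  n8('bcccee'): parent n7 fail=0; on 'e' 0 → fail=0;  out {2}∪∅={2}

Text stream:
pos 0 'a': at 1  emit P1@[0:0]
pos 1 'e': at 9
pos 2 'e': at 10
pos 3 'e': at 11
pos 4 'c': at 12  emit P3@[0:4]
pos 5 'b': at 14 (fail-walked)
pos 6 'c': at 4 (fail-walked)
pos 7 'c': at 5
pos 8 'b': at 14 (fail-walked)
pos 9 'c': at 4 (fail-walked)
pos 10 'c': at 5
pos 11 'c': at 6
pos 12 'e': at 7
pos 13 'e': at 8  emit P2@[8:13]
pos 14 'a': at 1 (fail-walked)  emit P1@[14:14]
pos 15 'e': at 9
pos 16 'a': at 1 (fail-walked)  emit P1@[16:16]
pos 17 'b': at 2  emit P0@[16:17]
pos 18 'a': at 1 (fail-walked)  emit P1@[18:18]
pos 19 'b': at 2  emit P0@[18:19]
pos 20 'a': at 1 (fail-walked)  emit P1@[20:20]
pos 21 'd': at 16  emit P5@[20:21]
pos 22 'c': at 13 (fail-walked)
pos 23 'b': at 14
pos 24 'b': at 15  emit P4@[22:24],P6@[23:24]
pos 25 'a': at 1 (fail-walked)  emit P1@[25:25]
pos 26 'd': at 16  emit P5@[25:26]
pos 27 'b': at 3 (fail-walked)
pos 28 'b': at 17  emit P6@[27:28]
pos 29 'b': at 17 (fail-walked)  emit P6@[28:29]
pos 30 'a': at 1 (fail-walked)  emit P1@[30:30]
pos 31 'e': at 9
pos 32 'e': at 10
pos 33 'e': at 11
pos 34 'c': at 12  emit P3@[30:34]
pos 35 'a': at 1 (fail-walked)  emit P1@[35:35]
pos 36 'd': at 16  emit P5@[35:36]
pos 37 'a': at 1 (fail-walked)  emit P1@[37:37]
pos 38 'b': at 2  emit P0@[37:38]
pos 39 'a': at 1 (fail-walked)  emit P1@[39:39]
pos 40 'e': at 9
pos 41 'e': at 10
pos 42 'e': at 11
pos 43 'c': at 12  emit P3@[39:43]
pos 44 'a': at 1 (fail-walked)  emit P1@[44:44]
pos 45 'd': at 16  emit P5@[44:45]
pos 46 'b': at 3 (fail-walked)
pos 47 'b': at 17  emit P6@[46:47]
pos 48 'c': at 4 (fail-walked)
pos 49 'b': at 14 (fail-walked)
pos 50 'c': at 4 (fail-walked)
pos 51 'c': at 5
pos 52 'c': at 6
pos 53 'e': at 7
pos 54 'e': at 8  emit P2@[49:54]
pos 55 'e': at 0 (fail-walked)
pos 56 'e': at 0
pos 57 'a': at 1  emit P1@[57:57]
pos 58 'e': at 9
pos 59 'e': at 10
pos 60 'e': at 11
pos 61 'c': at 12  emit P3@[57:61]
pos 62 'a': at 1 (fail-walked)  emit P1@[62:62]
pos 63 'a': at 1 (fail-walked)  emit P1@[63:63]
pos 64 'd': at 16  emit P5@[63:64]
pos 65 'e': at 0 (fail-walked)
pos 66 'd': at 0
pos 67 'c': at 13
pos 68 'b': at 14
pos 69 'b': at 15  emit P4@[67:69],P6@[68:69]
pos 70 'c': at 4 (fail-walked)

Matches: [[0,1],[4,3],[13,2],[14,1],[16,1],[17,0],[18,1],[19,0],[20,1],[21,5],[24,4],[24,6],[25,1],[26,5],[28,6],[29,6],[30,1],[34,3],[35,1],[36,5],[37,1],[38,0],[39,1],[43,3],[44,1],[45,5],[47,6],[54,2],[57,1],[61,3],[62,1],[63,1],[64,5],[69,4],[69,6]]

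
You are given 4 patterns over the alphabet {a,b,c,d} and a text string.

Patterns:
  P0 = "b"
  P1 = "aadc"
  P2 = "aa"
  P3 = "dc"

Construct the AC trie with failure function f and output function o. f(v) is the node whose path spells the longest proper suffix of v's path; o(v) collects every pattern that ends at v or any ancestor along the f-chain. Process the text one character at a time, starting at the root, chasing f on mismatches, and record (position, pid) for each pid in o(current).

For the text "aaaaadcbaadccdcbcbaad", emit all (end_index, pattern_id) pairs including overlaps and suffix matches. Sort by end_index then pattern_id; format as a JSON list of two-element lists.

Build automaton:
Trie nodes:
  n0 'ε': a→2 b→1 d→6
  n1 'b': ·  ←P0
  n2 'a': a→3
  n3 'aa': d→4  ←P2
  n4 'aad': c→5
  n5 'aadc': ·  ←P1
  n6 'd': c→7
  n7 'dc': ·  ←P3

Failure links (BFS by depth):
  fail(1) 'b': from fail(0)=0 chase 'b': 0 ⇒ 0;  out={0}∪out(0)={0}
  fail(2) 'a': from fail(0)=0 chase 'a': 0 ⇒ 0;  out=∅∪out(0)=∅
  fail(6) 'd': from fail(0)=0 chase 'd': 0 ⇒ 0;  out=∅∪out(0)=∅
  fail(3) 'aa': from fail(2)=0 chase 'a': 0 ⇒ 2;  out={2}∪out(2)={2}
  fail(7) 'dc': from fail(6)=0 chase 'c': 0 ⇒ 0;  out={3}∪out(0)={3}
  fail(4) 'aad': from fail(3)=2 chase 'd': 2→0 ⇒ 6;  out=∅∪out(6)=∅
  fail(5) 'aadc': from fail(4)=6 chase 'c': 6 ⇒ 7;  out={1}∪out(7)={1,3}

Text stream:
pos 0 'a': at 2
pos 1 'a': at 3  ** P2@[0:1]
pos 2 'a': at 3 ·f  ** P2@[1:2]
pos 3 'a': at 3 ·f  ** P2@[2:3]
pos 4 'a': at 3 ·f  ** P2@[3:4]
pos 5 'd': at 4
pos 6 'c': at 5  ** P1@[3:6],P3@[5:6]
pos 7 'b': at 1 ·f  ** P0@[7:7]
pos 8 'a': at 2 ·f
pos 9 'a': at 3  ** P2@[8:9]
pos 10 'd': at 4
pos 11 'c': at 5  ** P1@[8:11],P3@[10:11]
pos 12 'c': at 0 ·f
pos 13 'd': at 6
pos 14 'c': at 7  ** P3@[13:14]
pos 15 'b': at 1 ·f  ** P0@[15:15]
pos 16 'c': at 0 ·f
pos 17 'b': at 1  ** P0@[17:17]
pos 18 'a': at 2 ·f
pos 19 'a': at 3  ** P2@[18:19]
pos 20 'd': at 4

Matches: [[1,2],[2,2],[3,2],[4,2],[6,1],[6,3],[7,0],[9,2],[11,1],[11,3],[14,3],[15,0],[17,0],[19,2]]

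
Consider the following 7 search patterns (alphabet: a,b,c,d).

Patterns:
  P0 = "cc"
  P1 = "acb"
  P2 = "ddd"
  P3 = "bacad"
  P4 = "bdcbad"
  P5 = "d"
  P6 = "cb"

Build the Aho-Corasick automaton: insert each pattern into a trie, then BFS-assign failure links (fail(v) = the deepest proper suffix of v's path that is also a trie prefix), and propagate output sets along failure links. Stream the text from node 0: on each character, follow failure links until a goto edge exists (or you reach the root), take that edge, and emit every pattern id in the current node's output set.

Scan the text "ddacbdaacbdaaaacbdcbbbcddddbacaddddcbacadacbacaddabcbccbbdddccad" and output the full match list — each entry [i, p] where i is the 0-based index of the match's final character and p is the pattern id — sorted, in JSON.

Construct AC machine:
Trie nodes:
  0='ε' goto a→3 b→9 c→1 d→6
  1='c' goto b→19 c→2
  2='cc' goto ·  ←P0
  3='a' goto c→4
  4='ac' goto b→5
  5='acb' goto ·  ←P1
  6='d' goto d→7  ←P5
  7='dd' goto d→8
  8='ddd' goto ·  ←P2
  9='b' goto a→10 d→14
  10='ba' goto c→11
  11='bac' goto a→12
  12='baca' goto d→13
  13='bacad' goto ·  ←P3
  14='bd' goto c→15
  15='bdc' goto b→16
  16='bdcb' goto a→17
  17='bdcba' goto d→18
  18='bdcbad' goto ·  ←P4
  19='cb' goto ·  ←P6

BFS fail/out derivation:
  n1('c'): parent n0 fail=0; on 'c' 0 → fail=0;  out ∅∪∅=∅
  n3('a'): parent n0 fail=0; on 'a' 0 → fail=0;  out ∅∪∅=∅
  n6('d'): parent n0 fail=0; on 'd' 0 → fail=0;  out {5}∪∅={5}
  n9('b'): parent n0 fail=0; on 'b' 0 → fail=0;  out ∅∪∅=∅
  n2('cc'): parent n1 fail=0; on 'c' 0 → fail=1;  out {0}∪∅={0}
  n4('ac'): parent n3 fail=0; on 'c' 0 → fail=1;  out ∅∪∅=∅
  n7('dd'): parent n6 fail=0; on 'd' 0 → fail=6;  out ∅∪{5}={5}
  n10('ba'): parent n9 fail=0; on 'a' 0 → fail=3;  out ∅∪∅=∅
  n14('bd'): parent n9 fail=0; on 'd' 0 → fail=6;  out ∅∪{5}={5}
  n19('cb'): parent n1 fail=0; on 'b' 0 → fail=9;  out {6}∪∅={6}
  n5('acb'): parent n4 fail=1; on 'b' 1 → fail=19;  out {1}∪{6}={1,6}
  n8('ddd'): parent n7 fail=6; on 'd' 6 → fail=7;  out {2}∪{5}={2,5}
  n11('bac'): parent n10 fail=3; on 'c' 3 → fail=4;  out ∅∪∅=∅
  n15('bdc'): parent n14 fail=6; on 'c' 6→0 → fail=1;  out ∅∪∅=∅
  n12('baca'): parent n11 fail=4; on 'a' 4→1→0 → fail=3;  out ∅∪∅=∅
  n16('bdcb'): parent n15 fail=1; on 'b' 1 → fail=19;  out ∅∪{6}={6}
  n13('bacad'): parent n12 fail=3; on 'd' 3→0 → fail=6;  out {3}∪{5}={3,5}
  n17('bdcba'): parent n16 fail=19; on 'a' 19→9 → fail=10;  out ∅∪∅=∅
  n18('bdcbad'): parent n17 fail=10; on 'd' 10→3→0 → fail=6;  out {4}∪{5}={4,5}

Scan:
pos 0 'd': at 6  → match P5@[0:0]
pos 1 'd': at 7  → match P5@[1:1]
pos 2 'a': at 3 ·f
pos 3 'c': at 4
pos 4 'b': at 5  → match P1@[2:4],P6@[3:4]
pos 5 'd': at 14 ·f  → match P5@[5:5]
pos 6 'a': at 3 ·f
pos 7 'a': at 3 ·f
pos 8 'c': at 4
pos 9 'b': at 5  → match P1@[7:9],P6@[8:9]
pos 10 'd': at 14 ·f  → match P5@[10:10]
pos 11 'a': at 3 ·f
pos 12 'a': at 3 ·f
pos 13 'a': at 3 ·f
pos 14 'a': at 3 ·f
pos 15 'c': at 4
pos 16 'b': at 5  → match P1@[14:16],P6@[15:16]
pos 17 'd': at 14 ·f  → match P5@[17:17]
pos 18 'c': at 15
pos 19 'b': at 16  → match P6@[18:19]
pos 20 'b': at 9 ·f
pos 21 'b': at 9 ·f
pos 22 'c': at 1 ·f
pos 23 'd': at 6 ·f  → match P5@[23:23]
pos 24 'd': at 7  → match P5@[24:24]
pos 25 'd': at 8  → match P2@[23:25],P5@[25:25]
pos 26 'd': at 8 ·f  → match P2@[24:26],P5@[26:26]
pos 27 'b': at 9 ·f
pos 28 'a': at 10
pos 29 'c': at 11
pos 30 'a': at 12
pos 31 'd': at 13  → match P3@[27:31],P5@[31:31]
pos 32 'd': at 7 ·f  → match P5@[32:32]
pos 33 'd': at 8  → match P2@[31:33],P5@[33:33]
pos 34 'd': at 8 ·f  → match P2@[32:34],P5@[34:34]
pos 35 'c': at 1 ·f
pos 36 'b': at 19  → match P6@[35:36]
pos 37 'a': at 10 ·f
pos 38 'c': at 11
pos 39 'a': at 12
pos 40 'd': at 13  → match P3@[36:40],P5@[40:40]
pos 41 'a': at 3 ·f
pos 42 'c': at 4
pos 43 'b': at 5  → match P1@[41:43],P6@[42:43]
pos 44 'a': at 10 ·f
pos 45 'c': at 11
pos 46 'a': at 12
pos 47 'd': at 13  → match P3@[43:47],P5@[47:47]
pos 48 'd': at 7 ·f  → match P5@[48:48]
pos 49 'a': at 3 ·f
pos 50 'b': at 9 ·f
pos 51 'c': at 1 ·f
pos 52 'b': at 19  → match P6@[51:52]
pos 53 'c': at 1 ·f
pos 54 'c': at 2  → match P0@[53:54]
pos 55 'b': at 19 ·f  → match P6@[54:55]
pos 56 'b': at 9 ·f
pos 57 'd': at 14  → match P5@[57:57]
pos 58 'd': at 7 ·f  → match P5@[58:58]
pos 59 'd': at 8  → match P2@[57:59],P5@[59:59]
pos 60 'c': at 1 ·f
pos 61 'c': at 2  → match P0@[60:61]
pos 62 'a': at 3 ·f
pos 63 'd': at 6 ·f  → match P5@[63:63]

Matches: [[0,5],[1,5],[4,1],[4,6],[5,5],[9,1],[9,6],[10,5],[16,1],[16,6],[17,5],[19,6],[23,5],[24,5],[25,2],[25,5],[26,2],[26,5],[31,3],[31,5],[32,5],[33,2],[33,5],[34,2],[34,5],[36,6],[40,3],[40,5],[43,1],[43,6],[47,3],[47,5],[48,5],[52,6],[54,0],[55,6],[57,5],[58,5],[59,2],[59,5],[61,0],[63,5]]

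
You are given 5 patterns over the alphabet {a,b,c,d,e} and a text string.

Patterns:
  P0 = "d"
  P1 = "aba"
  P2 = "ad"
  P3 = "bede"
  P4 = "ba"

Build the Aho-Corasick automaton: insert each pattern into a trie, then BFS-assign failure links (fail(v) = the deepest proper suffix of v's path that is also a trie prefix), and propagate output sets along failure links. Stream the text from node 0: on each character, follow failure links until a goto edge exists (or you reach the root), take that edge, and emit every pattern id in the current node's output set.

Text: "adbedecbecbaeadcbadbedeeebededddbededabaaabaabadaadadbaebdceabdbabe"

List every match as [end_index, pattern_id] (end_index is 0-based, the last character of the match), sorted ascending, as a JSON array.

Build:
Trie (insert patterns):
  n0 'ε': a→2 b→6 d→1
  n1 'd': ·  [P0 ends]
  n2 'a': b→3 d→5
  n3 'ab': a→4
  n4 'aba': ·  [P1 ends]
  n5 'ad': ·  [P2 ends]
  n6 'b': a→10 e→7
  n7 'be': d→8
  n8 'bed': e→9
  n9 'bede': ·  [P3 ends]
  n10 'ba': ·  [P4 ends]

Failure links (BFS by depth):
  n1('d'): parent n0 fail=0; on 'd' 0 → fail=0;  out {0}∪∅={0}
  n2('a'): parent n0 fail=0; on 'a' 0 → fail=0;  out ∅∪∅=∅
  n6('b'): parent n0 fail=0; on 'b' 0 → fail=0;  out ∅∪∅=∅
  n3('ab'): parent n2 fail=0; on 'b' 0 → fail=6;  out ∅∪∅=∅
  n5('ad'): parent n2 fail=0; on 'd' 0 → fail=1;  out {2}∪{0}={0,2}
  n7('be'): parent n6 fail=0; on 'e' 0 → fail=0;  out ∅∪∅=∅
  n10('ba'): parent n6 fail=0; on 'a' 0 → fail=2;  out {4}∪∅={4}
  n4('aba'): parent n3 fail=6; on 'a' 6 → fail=10;  out {1}∪{4}={1,4}
  n8('bed'): parent n7 fail=0; on 'd' 0 → fail=1;  out ∅∪{0}={0}
  n9('bede'): parent n8 fail=1; on 'e' 1→0 → fail=0;  out {3}∪∅={3}

Scan:
pos 0 'a': at 2
pos 1 'd': at 5  → match P0@[1:1],P2@[0:1]
pos 2 'b': at 6 (via fail)
pos 3 'e': at 7
pos 4 'd': at 8  → match P0@[4:4]
pos 5 'e': at 9  → match P3@[2:5]
pos 6 'c': at 0 (via fail)
pos 7 'b': at 6
pos 8 'e': at 7
pos 9 'c': at 0 (via fail)
pos 10 'b': at 6
pos 11 'a': at 10  → match P4@[10:11]
pos 12 'e': at 0 (via fail)
pos 13 'a': at 2
pos 14 'd': at 5  → match P0@[14:14],P2@[13:14]
pos 15 'c': at 0 (via fail)
pos 16 'b': at 6
pos 17 'a': at 10  → match P4@[16:17]
pos 18 'd': at 5 (via fail)  → match P0@[18:18],P2@[17:18]
pos 19 'b': at 6 (via fail)
pos 20 'e': at 7
pos 21 'd': at 8  → match P0@[21:21]
pos 22 'e': at 9  → match P3@[19:22]
pos 23 'e': at 0 (via fail)
pos 24 'e': at 0
pos 25 'b': at 6
pos 26 'e': at 7
pos 27 'd': at 8  → match P0@[27:27]
pos 28 'e': at 9  → match P3@[25:28]
pos 29 'd': at 1 (via fail)  → match P0@[29:29]
pos 30 'd': at 1 (via fail)  → match P0@[30:30]
pos 31 'd': at 1 (via fail)  → match P0@[31:31]
pos 32 'b': at 6 (via fail)
pos 33 'e': at 7
pos 34 'd': at 8  → match P0@[34:34]
pos 35 'e': at 9  → match P3@[32:35]
pos 36 'd': at 1 (via fail)  → match P0@[36:36]
pos 37 'a': at 2 (via fail)
pos 38 'b': at 3
pos 39 'a': at 4  → match P1@[37:39],P4@[38:39]
pos 40 'a': at 2 (via fail)
pos 41 'a': at 2 (via fail)
pos 42 'b': at 3
pos 43 'a': at 4  → match P1@[41:43],P4@[42:43]
pos 44 'a': at 2 (via fail)
pos 45 'b': at 3
pos 46 'a': at 4  → match P1@[44:46],P4@[45:46]
pos 47 'd': at 5 (via fail)  → match P0@[47:47],P2@[46:47]
pos 48 'a': at 2 (via fail)
pos 49 'a': at 2 (via fail)
pos 50 'd': at 5  → match P0@[50:50],P2@[49:50]
pos 51 'a': at 2 (via fail)
pos 52 'd': at 5  → match P0@[52:52],P2@[51:52]
pos 53 'b': at 6 (via fail)
pos 54 'a': at 10  → match P4@[53:54]
pos 55 'e': at 0 (via fail)
pos 56 'b': at 6
pos 57 'd': at 1 (via fail)  → match P0@[57:57]
pos 58 'c': at 0 (via fail)
pos 59 'e': at 0
pos 60 'a': at 2
pos 61 'b': at 3
pos 62 'd': at 1 (via fail)  → match P0@[62:62]
pos 63 'b': at 6 (via fail)
pos 64 'a': at 10  → match P4@[63:64]
pos 65 'b': at 3 (via fail)
pos 66 'e': at 7 (via fail)

All matches (sorted): [[1,0],[1,2],[4,0],[5,3],[11,4],[14,0],[14,2],[17,4],[18,0],[18,2],[21,0],[22,3],[27,0],[28,3],[29,0],[30,0],[31,0],[34,0],[35,3],[36,0],[39,1],[39,4],[43,1],[43,4],[46,1],[46,4],[47,0],[47,2],[50,0],[50,2],[52,0],[52,2],[54,4],[57,0],[62,0],[64,4]]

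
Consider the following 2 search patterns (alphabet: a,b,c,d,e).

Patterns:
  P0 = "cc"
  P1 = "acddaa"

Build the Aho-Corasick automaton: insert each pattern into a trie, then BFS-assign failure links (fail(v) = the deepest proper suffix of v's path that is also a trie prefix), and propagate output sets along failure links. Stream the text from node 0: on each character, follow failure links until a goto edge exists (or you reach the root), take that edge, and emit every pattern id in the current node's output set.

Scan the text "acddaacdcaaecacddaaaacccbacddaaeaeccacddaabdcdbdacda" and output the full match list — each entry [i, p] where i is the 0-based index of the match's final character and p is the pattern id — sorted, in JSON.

Construct AC machine:
Trie (insert patterns):
  0='ε' goto a→3 c→1
  1='c' goto c→2
  2='cc' goto ·  ←P0
  3='a' goto c→4
  4='ac' goto d→5
  5='acd' goto d→6
  6='acdd' goto a→7
  7='acdda' goto a→8
  8='acddaa' goto ·  ←P1

Failure links (BFS by depth):
  fail(1) 'c': from fail(0)=0 chase 'c': 0 ⇒ 0;  out=∅∪out(0)=∅
  fail(3) 'a': from fail(0)=0 chase 'a': 0 ⇒ 0;  out=∅∪out(0)=∅
  fail(2) 'cc': from fail(1)=0 chase 'c': 0 ⇒ 1;  out={0}∪out(1)={0}
  fail(4) 'ac': from fail(3)=0 chase 'c': 0 ⇒ 1;  out=∅∪out(1)=∅
  fail(5) 'acd': from fail(4)=1 chase 'd': 1→0 ⇒ 0;  out=∅∪out(0)=∅
  fail(6) 'acdd': from fail(5)=0 chase 'd': 0 ⇒ 0;  out=∅∪out(0)=∅
  fail(7) 'acdda': from fail(6)=0 chase 'a': 0 ⇒ 3;  out=∅∪out(3)=∅
  fail(8) 'acddaa': from fail(7)=3 chase 'a': 3→0 ⇒ 3;  out={1}∪out(3)={1}

Run:
i=0 'a': node 0→3
i=1 'c': node 3→4
i=2 'd': node 4→5
i=3 'd': node 5→6
i=4 'a': node 6→7
i=5 'a': node 7→8  → match P1@[0:5]
i=6 'c': node 8→4 ·f
i=7 'd': node 4→5
i=8 'c': node 5→1 ·f
i=9 'a': node 1→3 ·f
i=10 'a': node 3→3 ·f
i=11 'e': node 3→0 ·f
i=12 'c': node 0→1
i=13 'a': node 1→3 ·f
i=14 'c': node 3→4
i=15 'd': node 4→5
i=16 'd': node 5→6
i=17 'a': node 6→7
i=18 'a': node 7→8  → match P1@[13:18]
i=19 'a': node 8→3 ·f
i=20 'a': node 3→3 ·f
i=21 'c': node 3→4
i=22 'c': node 4→2 ·f  → match P0@[21:22]
i=23 'c': node 2→2 ·f  → match P0@[22:23]
i=24 'b': node 2→0 ·f
i=25 'a': node 0→3
i=26 'c': node 3→4
i=27 'd': node 4→5
i=28 'd': node 5→6
i=29 'a': node 6→7
i=30 'a': node 7→8  → match P1@[25:30]
i=31 'e': node 8→0 ·f
i=32 'a': node 0→3
i=33 'e': node 3→0 ·f
i=34 'c': node 0→1
i=35 'c': node 1→2  → match P0@[34:35]
i=36 'a': node 2→3 ·f
i=37 'c': node 3→4
i=38 'd': node 4→5
i=39 'd': node 5→6
i=40 'a': node 6→7
i=41 'a': node 7→8  → match P1@[36:41]
i=42 'b': node 8→0 ·f
i=43 'd': node 0→0
i=44 'c': node 0→1
i=45 'd': node 1→0 ·f
i=46 'b': node 0→0
i=47 'd': node 0→0
i=48 'a': node 0→3
i=49 'c': node 3→4
i=50 'd': node 4→5
i=51 'a': node 5→3 ·f

Result: [[5,1],[18,1],[22,0],[23,0],[30,1],[35,0],[41,1]]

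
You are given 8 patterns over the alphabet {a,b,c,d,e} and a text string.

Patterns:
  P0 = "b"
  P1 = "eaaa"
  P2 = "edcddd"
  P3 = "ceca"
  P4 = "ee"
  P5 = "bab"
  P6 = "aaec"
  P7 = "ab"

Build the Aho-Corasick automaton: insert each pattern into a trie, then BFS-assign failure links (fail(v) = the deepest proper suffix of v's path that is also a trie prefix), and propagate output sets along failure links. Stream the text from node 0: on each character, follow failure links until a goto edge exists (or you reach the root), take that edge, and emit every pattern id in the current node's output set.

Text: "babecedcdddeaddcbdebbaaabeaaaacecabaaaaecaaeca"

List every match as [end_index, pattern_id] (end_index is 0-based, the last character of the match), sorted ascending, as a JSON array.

Construct AC machine:
Trie nodes:
  n0 'ε': a→18 b→1 c→11 e→2
  n1 'b': a→16  ←P0
  n2 'e': a→3 d→6 e→15
  n3 'ea': a→4
  n4 'eaa': a→5
  n5 'eaaa': ·  ←P1
  n6 'ed': c→7
  n7 'edc': d→8
  n8 'edcd': d→9
  n9 'edcdd': d→10
  n10 'edcddd': ·  ←P2
  n11 'c': e→12
  n12 'ce': c→13
  n13 'cec': a→14
  n14 'ceca': ·  ←P3
  n15 'ee': ·  ←P4
  n16 'ba': b→17
  n17 'bab': ·  ←P5
  n18 'a': a→19 b→22
  n19 'aa': e→20
  n20 'aae': c→21
  n21 'aaec': ·  ←P6
  n22 'ab': ·  ←P7

BFS fail/out derivation:
  fail(1) 'b': from fail(0)=0 chase 'b': 0 ⇒ 0;  out={0}∪out(0)={0}
  fail(2) 'e': from fail(0)=0 chase 'e': 0 ⇒ 0;  out=∅∪out(0)=∅
  fail(11) 'c': from fail(0)=0 chase 'c': 0 ⇒ 0;  out=∅∪out(0)=∅
  fail(18) 'a': from fail(0)=0 chase 'a': 0 ⇒ 0;  out=∅∪out(0)=∅
  fail(3) 'ea': from fail(2)=0 chase 'a': 0 ⇒ 18;  out=∅∪out(18)=∅
  fail(6) 'ed': from fail(2)=0 chase 'd': 0 ⇒ 0;  out=∅∪out(0)=∅
  fail(12) 'ce': from fail(11)=0 chase 'e': 0 ⇒ 2;  out=∅∪out(2)=∅
  fail(15) 'ee': from fail(2)=0 chase 'e': 0 ⇒ 2;  out={4}∪out(2)={4}
  fail(16) 'ba': from fail(1)=0 chase 'a': 0 ⇒ 18;  out=∅∪out(18)=∅
  fail(19) 'aa': from fail(18)=0 chase 'a': 0 ⇒ 18;  out=∅∪out(18)=∅
  fail(22) 'ab': from fail(18)=0 chase 'b': 0 ⇒ 1;  out={7}∪out(1)={0,7}
  fail(4) 'eaa': from fail(3)=18 chase 'a': 18 ⇒ 19;  out=∅∪out(19)=∅
  fail(7) 'edc': from fail(6)=0 chase 'c': 0 ⇒ 11;  out=∅∪out(11)=∅
  fail(13) 'cec': from fail(12)=2 chase 'c': 2→0 ⇒ 11;  out=∅∪out(11)=∅
  fail(17) 'bab': from fail(16)=18 chase 'b': 18 ⇒ 22;  out={5}∪out(22)={0,5,7}
  fail(20) 'aae': from fail(19)=18 chase 'e': 18→0 ⇒ 2;  out=∅∪out(2)=∅
  fail(5) 'eaaa': from fail(4)=19 chase 'a': 19→18 ⇒ 19;  out={1}∪out(19)={1}
  fail(8) 'edcd': from fail(7)=11 chase 'd': 11→0 ⇒ 0;  out=∅∪out(0)=∅
  fail(14) 'ceca': from fail(13)=11 chase 'a': 11→0 ⇒ 18;  out={3}∪out(18)={3}
  fail(21) 'aaec': from fail(20)=2 chase 'c': 2→0 ⇒ 11;  out={6}∪out(11)={6}
  fail(9) 'edcdd': from fail(8)=0 chase 'd': 0 ⇒ 0;  out=∅∪out(0)=∅
  fail(10) 'edcddd': from fail(9)=0 chase 'd': 0 ⇒ 0;  out={2}∪out(0)={2}

Scan:
[0] read 'b'  n0⇒n1  emit P0@[0:0]
[1] read 'a'  n1⇒n16
[2] read 'b'  n16⇒n17  emit P0@[2:2],P5@[0:2],P7@[1:2]
[3] read 'e'  n17⇒n2 (via fail)
[4] read 'c'  n2⇒n11 (via fail)
[5] read 'e'  n11⇒n12
[6] read 'd'  n12⇒n6 (via fail)
[7] read 'c'  n6⇒n7
[8] read 'd'  n7⇒n8
[9] read 'd'  n8⇒n9
[10] read 'd'  n9⇒n10  emit P2@[5:10]
[11] read 'e'  n10⇒n2 (via fail)
[12] read 'a'  n2⇒n3
[13] read 'd'  n3⇒n0 (via fail)
[14] read 'd'  n0⇒n0
[15] read 'c'  n0⇒n11
[16] read 'b'  n11⇒n1 (via fail)  emit P0@[16:16]
[17] read 'd'  n1⇒n0 (via fail)
[18] read 'e'  n0⇒n2
[19] read 'b'  n2⇒n1 (via fail)  emit P0@[19:19]
[20] read 'b'  n1⇒n1 (via fail)  emit P0@[20:20]
[21] read 'a'  n1⇒n16
[22] read 'a'  n16⇒n19 (via fail)
[23] read 'a'  n19⇒n19 (via fail)
[24] read 'b'  n19⇒n22 (via fail)  emit P0@[24:24],P7@[23:24]
[25] read 'e'  n22⇒n2 (via fail)
[26] read 'a'  n2⇒n3
[27] read 'a'  n3⇒n4
[28] read 'a'  n4⇒n5  emit P1@[25:28]
[29] read 'a'  n5⇒n19 (via fail)
[30] read 'c'  n19⇒n11 (via fail)
[31] read 'e'  n11⇒n12
[32] read 'c'  n12⇒n13
[33] read 'a'  n13⇒n14  emit P3@[30:33]
[34] read 'b'  n14⇒n22 (via fail)  emit P0@[34:34],P7@[33:34]
[35] read 'a'  n22⇒n16 (via fail)
[36] read 'a'  n16⇒n19 (via fail)
[37] read 'a'  n19⇒n19 (via fail)
[38] read 'a'  n19⇒n19 (via fail)
[39] read 'e'  n19⇒n20
[40] read 'c'  n20⇒n21  emit P6@[37:40]
[41] read 'a'  n21⇒n18 (via fail)
[42] read 'a'  n18⇒n19
[43] read 'e'  n19⇒n20
[44] read 'c'  n20⇒n21  emit P6@[41:44]
[45] read 'a'  n21⇒n18 (via fail)

Matches: [[0,0],[2,0],[2,5],[2,7],[10,2],[16,0],[19,0],[20,0],[24,0],[24,7],[28,1],[33,3],[34,0],[34,7],[40,6],[44,6]]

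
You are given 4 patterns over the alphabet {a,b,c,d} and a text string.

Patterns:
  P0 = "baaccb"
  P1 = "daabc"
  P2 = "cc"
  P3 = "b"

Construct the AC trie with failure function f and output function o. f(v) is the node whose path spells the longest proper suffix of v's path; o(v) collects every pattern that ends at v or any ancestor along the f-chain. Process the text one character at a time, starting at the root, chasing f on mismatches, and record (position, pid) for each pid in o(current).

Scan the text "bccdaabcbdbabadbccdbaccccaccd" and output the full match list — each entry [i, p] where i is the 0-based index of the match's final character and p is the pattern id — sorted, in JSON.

Build:
Trie (insert patterns):
  n0 'ε': b→1 c→12 d→7
  n1 'b': a→2  ←P3
  n2 'ba': a→3
  n3 'baa': c→4
  n4 'baac': c→5
  n5 'baacc': b→6
  n6 'baaccb': ·  ←P0
  n7 'd': a→8
  n8 'da': a→9
  n9 'daa': b→10
  n10 'daab': c→11
  n11 'daabc': ·  ←P1
  n12 'c': c→13
  n13 'cc': ·  ←P2

BFS fail/out derivation:
  fail(1) 'b': from fail(0)=0 chase 'b': 0 ⇒ 0;  out={3}∪out(0)={3}
  fail(7) 'd': from fail(0)=0 chase 'd': 0 ⇒ 0;  out=∅∪out(0)=∅
  fail(12) 'c': from fail(0)=0 chase 'c': 0 ⇒ 0;  out=∅∪out(0)=∅
  fail(2) 'ba': from fail(1)=0 chase 'a': 0 ⇒ 0;  out=∅∪out(0)=∅
  fail(8) 'da': from fail(7)=0 chase 'a': 0 ⇒ 0;  out=∅∪out(0)=∅
  fail(13) 'cc': from fail(12)=0 chase 'c': 0 ⇒ 12;  out={2}∪out(12)={2}
  fail(3) 'baa': from fail(2)=0 chase 'a': 0 ⇒ 0;  out=∅∪out(0)=∅
  fail(9) 'daa': from fail(8)=0 chase 'a': 0 ⇒ 0;  out=∅∪out(0)=∅
  fail(4) 'baac': from fail(3)=0 chase 'c': 0 ⇒ 12;  out=∅∪out(12)=∅
  fail(10) 'daab': from fail(9)=0 chase 'b': 0 ⇒ 1;  out=∅∪out(1)={3}
  fail(5) 'baacc': from fail(4)=12 chase 'c': 12 ⇒ 13;  out=∅∪out(13)={2}
  fail(11) 'daabc': from fail(10)=1 chase 'c': 1→0 ⇒ 12;  out={1}∪out(12)={1}
  fail(6) 'baaccb': from fail(5)=13 chase 'b': 13→12→0 ⇒ 1;  out={0}∪out(1)={0,3}

Scan:
pos 0 'b': at 1  → match P3@[0:0]
pos 1 'c': at 12 (via fail)
pos 2 'c': at 13  → match P2@[1:2]
pos 3 'd': at 7 (via fail)
pos 4 'a': at 8
pos 5 'a': at 9
pos 6 'b': at 10  → match P3@[6:6]
pos 7 'c': at 11  → match P1@[3:7]
pos 8 'b': at 1 (via fail)  → match P3@[8:8]
pos 9 'd': at 7 (via fail)
pos 10 'b': at 1 (via fail)  → match P3@[10:10]
pos 11 'a': at 2
pos 12 'b': at 1 (via fail)  → match P3@[12:12]
pos 13 'a': at 2
pos 14 'd': at 7 (via fail)
pos 15 'b': at 1 (via fail)  → match P3@[15:15]
pos 16 'c': at 12 (via fail)
pos 17 'c': at 13  → match P2@[16:17]
pos 18 'd': at 7 (via fail)
pos 19 'b': at 1 (via fail)  → match P3@[19:19]
pos 20 'a': at 2
pos 21 'c': at 12 (via fail)
pos 22 'c': at 13  → match P2@[21:22]
pos 23 'c': at 13 (via fail)  → match P2@[22:23]
pos 24 'c': at 13 (via fail)  → match P2@[23:24]
pos 25 'a': at 0 (via fail)
pos 26 'c': at 12
pos 27 'c': at 13  → match P2@[26:27]
pos 28 'd': at 7 (via fail)

Matches: [[0,3],[2,2],[6,3],[7,1],[8,3],[10,3],[12,3],[15,3],[17,2],[19,3],[22,2],[23,2],[24,2],[27,2]]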